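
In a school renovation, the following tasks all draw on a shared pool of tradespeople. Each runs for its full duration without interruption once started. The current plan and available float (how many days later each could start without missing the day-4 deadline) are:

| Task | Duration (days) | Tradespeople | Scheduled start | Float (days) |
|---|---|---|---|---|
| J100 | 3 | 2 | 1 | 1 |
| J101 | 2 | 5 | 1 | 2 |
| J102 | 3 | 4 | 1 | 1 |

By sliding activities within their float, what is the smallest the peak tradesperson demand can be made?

Schedule J100@1, J101@1, J102@1: d1:11  d2:11  d3:6  d4:0 — peak 11.
No arrangement of the 12 feasible schedules does better.

11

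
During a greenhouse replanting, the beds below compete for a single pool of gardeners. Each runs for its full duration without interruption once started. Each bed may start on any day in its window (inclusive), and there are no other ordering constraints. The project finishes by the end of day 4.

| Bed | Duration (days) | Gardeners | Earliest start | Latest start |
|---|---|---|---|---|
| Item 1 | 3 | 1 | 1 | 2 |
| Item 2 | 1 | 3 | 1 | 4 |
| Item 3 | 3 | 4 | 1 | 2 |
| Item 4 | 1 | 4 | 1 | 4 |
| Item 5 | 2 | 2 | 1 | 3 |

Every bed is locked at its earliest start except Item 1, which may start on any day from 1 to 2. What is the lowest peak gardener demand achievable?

13

Item 1@1: d1:14  d2:7  d3:5  d4:0 → peak 14
Item 1@2: d1:13  d2:7  d3:5  d4:1 → peak 13
Best is Item 1@2, peak 13.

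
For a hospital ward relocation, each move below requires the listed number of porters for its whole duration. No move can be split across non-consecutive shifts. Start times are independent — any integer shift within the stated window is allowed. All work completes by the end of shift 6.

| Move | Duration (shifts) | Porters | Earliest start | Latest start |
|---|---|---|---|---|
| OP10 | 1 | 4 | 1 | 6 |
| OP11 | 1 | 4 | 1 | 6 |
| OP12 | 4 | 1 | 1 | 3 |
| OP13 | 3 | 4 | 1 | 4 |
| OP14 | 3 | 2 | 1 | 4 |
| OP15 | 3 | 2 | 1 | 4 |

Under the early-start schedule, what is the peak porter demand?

Early-start schedule: OP10@1, OP11@1, OP12@1, OP13@1, OP14@1, OP15@1.
Load per shift: shift 1: 17, shift 2: 9, shift 3: 9, shift 4: 1, shift 5: 0, shift 6: 0.
Peak is 17.

17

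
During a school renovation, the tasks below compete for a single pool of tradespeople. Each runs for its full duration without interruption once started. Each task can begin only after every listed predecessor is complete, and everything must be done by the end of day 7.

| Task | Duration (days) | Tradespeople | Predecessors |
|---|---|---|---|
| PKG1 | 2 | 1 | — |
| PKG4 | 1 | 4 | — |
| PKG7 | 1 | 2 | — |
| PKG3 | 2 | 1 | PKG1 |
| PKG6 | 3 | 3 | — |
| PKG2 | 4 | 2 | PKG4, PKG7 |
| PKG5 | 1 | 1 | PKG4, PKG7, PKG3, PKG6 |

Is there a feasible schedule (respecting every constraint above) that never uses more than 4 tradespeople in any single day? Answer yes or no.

The minimum achievable peak is 5; 4 < 5, so no feasible schedule stays within the cap.

no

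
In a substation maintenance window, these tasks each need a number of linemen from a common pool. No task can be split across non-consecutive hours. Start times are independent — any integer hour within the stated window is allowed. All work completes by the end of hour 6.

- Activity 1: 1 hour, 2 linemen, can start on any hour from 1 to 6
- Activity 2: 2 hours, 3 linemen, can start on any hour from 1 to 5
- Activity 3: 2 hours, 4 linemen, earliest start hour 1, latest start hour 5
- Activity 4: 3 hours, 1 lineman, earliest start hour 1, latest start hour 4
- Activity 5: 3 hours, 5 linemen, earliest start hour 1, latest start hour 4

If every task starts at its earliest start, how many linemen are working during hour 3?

At early start, hour 3 has: Activity 4, Activity 5.
Demand: 1 + 5 = 6.

6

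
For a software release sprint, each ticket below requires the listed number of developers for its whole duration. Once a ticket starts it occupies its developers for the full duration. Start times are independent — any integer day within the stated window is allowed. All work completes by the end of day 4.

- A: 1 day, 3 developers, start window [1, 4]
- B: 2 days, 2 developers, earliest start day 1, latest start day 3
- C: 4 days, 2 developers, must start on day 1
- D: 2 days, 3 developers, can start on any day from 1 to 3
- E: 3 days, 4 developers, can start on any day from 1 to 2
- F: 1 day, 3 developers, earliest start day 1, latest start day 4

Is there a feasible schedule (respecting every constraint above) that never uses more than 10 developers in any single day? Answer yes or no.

yes

Schedule A@1, B@1, C@1, D@3, E@2, F@1: d1:10  d2:8  d3:9  d4:9 — peak 10 ≤ 10.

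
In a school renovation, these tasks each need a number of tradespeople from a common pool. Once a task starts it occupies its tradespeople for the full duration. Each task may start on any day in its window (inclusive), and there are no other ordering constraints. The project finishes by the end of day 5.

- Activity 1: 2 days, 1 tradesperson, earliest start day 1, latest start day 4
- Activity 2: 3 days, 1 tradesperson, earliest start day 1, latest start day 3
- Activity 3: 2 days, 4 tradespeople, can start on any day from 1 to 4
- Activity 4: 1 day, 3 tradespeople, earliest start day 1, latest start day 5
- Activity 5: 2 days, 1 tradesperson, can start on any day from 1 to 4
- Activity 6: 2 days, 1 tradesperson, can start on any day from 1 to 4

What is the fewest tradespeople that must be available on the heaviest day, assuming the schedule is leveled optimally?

Early-start (Activity 1@1, Activity 2@1, Activity 3@1, Activity 4@1, Activity 5@1, Activity 6@1) gives peak 11: d1:11  d2:8  d3:1  d4:0  d5:0.
Shift Activity 3→4, Activity 4→3.
Schedule Activity 1@1, Activity 2@1, Activity 3@4, Activity 4@3, Activity 5@1, Activity 6@1: d1:4  d2:4  d3:4  d4:4  d5:4 — peak 4.
Total tradesperson-days = 20 over 5 days ⇒ peak ≥ ⌈20/5⌉ = 4, so 4 is optimal.

4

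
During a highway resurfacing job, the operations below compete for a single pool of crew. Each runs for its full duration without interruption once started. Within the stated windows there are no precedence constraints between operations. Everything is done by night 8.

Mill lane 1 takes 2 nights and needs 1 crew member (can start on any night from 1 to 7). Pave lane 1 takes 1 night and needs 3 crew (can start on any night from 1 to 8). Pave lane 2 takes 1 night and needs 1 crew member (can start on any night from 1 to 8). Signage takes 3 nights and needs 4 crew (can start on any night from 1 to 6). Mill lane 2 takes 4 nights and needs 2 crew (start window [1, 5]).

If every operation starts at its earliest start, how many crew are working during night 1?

11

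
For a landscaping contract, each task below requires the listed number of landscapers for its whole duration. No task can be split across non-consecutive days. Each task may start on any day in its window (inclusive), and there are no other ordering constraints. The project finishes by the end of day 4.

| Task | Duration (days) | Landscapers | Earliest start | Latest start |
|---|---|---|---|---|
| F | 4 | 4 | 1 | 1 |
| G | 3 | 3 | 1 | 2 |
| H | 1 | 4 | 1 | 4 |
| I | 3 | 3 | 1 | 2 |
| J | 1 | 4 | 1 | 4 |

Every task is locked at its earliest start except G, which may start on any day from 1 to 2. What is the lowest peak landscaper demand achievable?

G@1: d1:18  d2:10  d3:10  d4:4 → peak 18
G@2: d1:15  d2:10  d3:10  d4:7 → peak 15
Best is G@2, peak 15.

15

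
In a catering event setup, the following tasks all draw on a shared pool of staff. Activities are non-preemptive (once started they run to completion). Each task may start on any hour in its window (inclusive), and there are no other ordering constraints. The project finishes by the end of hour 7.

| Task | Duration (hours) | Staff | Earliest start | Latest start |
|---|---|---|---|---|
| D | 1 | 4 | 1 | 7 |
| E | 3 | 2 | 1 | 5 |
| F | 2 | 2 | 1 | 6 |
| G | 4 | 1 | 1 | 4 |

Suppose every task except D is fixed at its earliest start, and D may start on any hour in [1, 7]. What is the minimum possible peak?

5

D@1: h1:9  h2:5  h3:3  h4:1  h5:0  h6:0  h7:0 → peak 9
D@2: h1:5  h2:9  h3:3  h4:1  h5:0  h6:0  h7:0 → peak 9
D@3: h1:5  h2:5  h3:7  h4:1  h5:0  h6:0  h7:0 → peak 7
D@4: h1:5  h2:5  h3:3  h4:5  h5:0  h6:0  h7:0 → peak 5
D@5: h1:5  h2:5  h3:3  h4:1  h5:4  h6:0  h7:0 → peak 5
D@6: h1:5  h2:5  h3:3  h4:1  h5:0  h6:4  h7:0 → peak 5
D@7: h1:5  h2:5  h3:3  h4:1  h5:0  h6:0  h7:4 → peak 5
Best is D@4, peak 5.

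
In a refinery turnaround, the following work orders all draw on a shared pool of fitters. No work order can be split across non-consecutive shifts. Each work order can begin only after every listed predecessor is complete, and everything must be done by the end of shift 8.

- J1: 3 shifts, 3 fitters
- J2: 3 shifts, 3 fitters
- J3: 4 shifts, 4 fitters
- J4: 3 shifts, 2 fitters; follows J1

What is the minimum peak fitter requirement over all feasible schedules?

Early-start (J1@1, J2@1, J3@1, J4@4) gives peak 10: s1:10  s2:10  s3:10  s4:6  s5:2  s6:2  s7:0  s8:0.
Shift J3→4.
Schedule J1@1, J2@1, J3@4, J4@4: s1:6  s2:6  s3:6  s4:6  s5:6  s6:6  s7:4  s8:0 — peak 6.

6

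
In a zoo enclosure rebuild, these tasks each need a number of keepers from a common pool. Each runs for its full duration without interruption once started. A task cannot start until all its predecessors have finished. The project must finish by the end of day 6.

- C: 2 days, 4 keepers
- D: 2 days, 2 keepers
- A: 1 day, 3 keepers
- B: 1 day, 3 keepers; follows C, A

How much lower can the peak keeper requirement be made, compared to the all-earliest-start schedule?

5

Early-start peak: d1:9  d2:6  d3:3  d4:0  d5:0  d6:0 ⇒ 9.
Leveled (C@1, D@3, A@5, B@6): d1:4  d2:4  d3:2  d4:2  d5:3  d6:3 ⇒ 4.
Reduction 9 − 4 = 5.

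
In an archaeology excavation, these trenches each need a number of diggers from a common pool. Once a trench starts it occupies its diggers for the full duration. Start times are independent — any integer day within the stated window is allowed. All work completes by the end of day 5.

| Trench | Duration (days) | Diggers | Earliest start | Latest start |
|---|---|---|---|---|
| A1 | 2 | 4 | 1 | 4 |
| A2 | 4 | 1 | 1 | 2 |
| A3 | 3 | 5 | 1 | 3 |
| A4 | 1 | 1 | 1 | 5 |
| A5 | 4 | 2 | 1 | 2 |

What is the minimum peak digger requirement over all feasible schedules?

8

Early-start (A1@1, A2@1, A3@1, A4@1, A5@1) gives peak 13: d1:13  d2:12  d3:8  d4:3  d5:0.
Shift A3→3.
Schedule A1@1, A2@1, A3@3, A4@1, A5@1: d1:8  d2:7  d3:8  d4:8  d5:5 — peak 8.
Total digger-days = 36 over 5 days ⇒ peak ≥ ⌈36/5⌉ = 8, so 8 is optimal.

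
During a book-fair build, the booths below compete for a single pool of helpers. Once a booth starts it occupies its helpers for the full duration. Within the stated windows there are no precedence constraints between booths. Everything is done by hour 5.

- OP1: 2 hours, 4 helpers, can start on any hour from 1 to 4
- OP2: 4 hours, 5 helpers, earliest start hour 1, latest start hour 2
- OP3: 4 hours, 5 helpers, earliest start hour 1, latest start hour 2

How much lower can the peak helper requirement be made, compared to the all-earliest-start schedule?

0

Early-start peak: h1:14  h2:14  h3:10  h4:10  h5:0 ⇒ 14.
Leveled (OP1@1, OP2@1, OP3@1): h1:14  h2:14  h3:10  h4:10  h5:0 ⇒ 14.
Reduction 14 − 14 = 0.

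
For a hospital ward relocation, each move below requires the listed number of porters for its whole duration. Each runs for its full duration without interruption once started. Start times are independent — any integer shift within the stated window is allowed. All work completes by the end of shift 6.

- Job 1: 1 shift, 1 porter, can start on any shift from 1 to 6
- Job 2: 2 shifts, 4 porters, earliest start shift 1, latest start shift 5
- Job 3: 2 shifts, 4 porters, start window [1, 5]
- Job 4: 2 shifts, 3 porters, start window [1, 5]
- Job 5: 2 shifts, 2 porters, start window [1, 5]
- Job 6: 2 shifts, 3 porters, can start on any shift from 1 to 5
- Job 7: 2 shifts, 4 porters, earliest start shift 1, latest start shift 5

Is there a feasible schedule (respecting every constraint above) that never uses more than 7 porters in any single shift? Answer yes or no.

yes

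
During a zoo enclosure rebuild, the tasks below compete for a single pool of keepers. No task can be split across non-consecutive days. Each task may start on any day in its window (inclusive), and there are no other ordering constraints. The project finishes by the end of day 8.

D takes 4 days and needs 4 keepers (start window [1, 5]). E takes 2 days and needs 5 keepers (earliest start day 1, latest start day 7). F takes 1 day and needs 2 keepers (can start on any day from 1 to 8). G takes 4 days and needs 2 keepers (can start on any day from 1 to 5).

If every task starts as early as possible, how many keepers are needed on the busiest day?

Early-start schedule: D@1, E@1, F@1, G@1.
Load per day: day 1: 13, day 2: 11, day 3: 6, day 4: 6, day 5: 0, day 6: 0, day 7: 0, day 8: 0.
Peak is 13.

13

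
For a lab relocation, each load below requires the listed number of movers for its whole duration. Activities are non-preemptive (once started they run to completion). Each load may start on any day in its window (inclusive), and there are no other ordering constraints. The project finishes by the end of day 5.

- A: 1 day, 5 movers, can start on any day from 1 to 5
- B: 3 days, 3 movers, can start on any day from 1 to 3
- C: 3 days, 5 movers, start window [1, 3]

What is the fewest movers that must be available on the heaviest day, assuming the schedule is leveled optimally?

Early-start (A@1, B@1, C@1) gives peak 13: d1:13  d2:8  d3:8  d4:0  d5:0.
Shift C→2.
Schedule A@1, B@1, C@2: d1:8  d2:8  d3:8  d4:5  d5:0 — peak 8.

8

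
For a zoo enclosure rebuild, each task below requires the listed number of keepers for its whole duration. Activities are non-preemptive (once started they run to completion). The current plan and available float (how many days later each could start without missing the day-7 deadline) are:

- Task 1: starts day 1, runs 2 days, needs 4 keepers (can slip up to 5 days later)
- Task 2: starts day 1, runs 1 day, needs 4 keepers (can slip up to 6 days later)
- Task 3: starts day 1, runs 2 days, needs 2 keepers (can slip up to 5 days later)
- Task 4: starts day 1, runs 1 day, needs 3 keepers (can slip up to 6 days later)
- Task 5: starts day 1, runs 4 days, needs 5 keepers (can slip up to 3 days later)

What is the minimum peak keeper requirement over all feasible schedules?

7

Early-start (Task 1@1, Task 2@1, Task 3@1, Task 4@1, Task 5@1) gives peak 18: d1:18  d2:11  d3:5  d4:5  d5:0  d6:0  d7:0.
Shift Task 2→3, Task 4→3, Task 5→4.
Schedule Task 1@1, Task 2@3, Task 3@1, Task 4@3, Task 5@4: d1:6  d2:6  d3:7  d4:5  d5:5  d6:5  d7:5 — peak 7.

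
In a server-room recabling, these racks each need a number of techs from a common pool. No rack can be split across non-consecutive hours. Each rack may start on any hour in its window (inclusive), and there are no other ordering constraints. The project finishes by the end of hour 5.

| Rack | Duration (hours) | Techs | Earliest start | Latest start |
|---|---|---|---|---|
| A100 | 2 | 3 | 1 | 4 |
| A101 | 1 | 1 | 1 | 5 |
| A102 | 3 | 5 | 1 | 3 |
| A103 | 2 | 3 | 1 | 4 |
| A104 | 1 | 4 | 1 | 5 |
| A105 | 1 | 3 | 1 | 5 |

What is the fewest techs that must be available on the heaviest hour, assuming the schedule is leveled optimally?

8

Early-start (A100@1, A101@1, A102@1, A103@1, A104@1, A105@1) gives peak 19: h1:19  h2:11  h3:5  h4:0  h5:0.
Shift A102→2, A103→3, A105→5.
Schedule A100@1, A101@1, A102@2, A103@3, A104@1, A105@5: h1:8  h2:8  h3:8  h4:8  h5:3 — peak 8.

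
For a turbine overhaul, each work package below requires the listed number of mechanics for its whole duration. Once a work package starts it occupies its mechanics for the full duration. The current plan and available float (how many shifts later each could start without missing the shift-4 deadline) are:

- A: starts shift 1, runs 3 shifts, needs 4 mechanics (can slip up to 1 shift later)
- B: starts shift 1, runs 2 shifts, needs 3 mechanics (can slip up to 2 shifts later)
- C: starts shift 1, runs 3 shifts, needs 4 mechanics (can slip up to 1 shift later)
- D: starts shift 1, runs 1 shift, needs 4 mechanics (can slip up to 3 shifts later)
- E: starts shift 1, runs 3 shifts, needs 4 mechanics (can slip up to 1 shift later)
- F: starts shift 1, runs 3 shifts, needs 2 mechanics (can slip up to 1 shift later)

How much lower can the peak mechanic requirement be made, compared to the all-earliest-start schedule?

4

Early-start peak: s1:21  s2:17  s3:14  s4:0 ⇒ 21.
Leveled (A@1, B@1, C@1, D@1, E@2, F@1): s1:17  s2:17  s3:14  s4:4 ⇒ 17.
Reduction 21 − 17 = 4.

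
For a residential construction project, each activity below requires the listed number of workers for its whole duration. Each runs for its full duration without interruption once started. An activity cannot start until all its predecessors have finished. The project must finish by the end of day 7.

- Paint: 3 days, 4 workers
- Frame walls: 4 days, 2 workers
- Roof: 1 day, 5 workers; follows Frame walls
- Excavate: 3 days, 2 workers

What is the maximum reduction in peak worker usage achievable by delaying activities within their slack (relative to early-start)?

2

Early-start peak: d1:8  d2:8  d3:8  d4:2  d5:5  d6:0  d7:0 ⇒ 8.
Leveled (Paint@1, Frame walls@1, Roof@7, Excavate@4): d1:6  d2:6  d3:6  d4:4  d5:2  d6:2  d7:5 ⇒ 6.
Reduction 8 − 6 = 2.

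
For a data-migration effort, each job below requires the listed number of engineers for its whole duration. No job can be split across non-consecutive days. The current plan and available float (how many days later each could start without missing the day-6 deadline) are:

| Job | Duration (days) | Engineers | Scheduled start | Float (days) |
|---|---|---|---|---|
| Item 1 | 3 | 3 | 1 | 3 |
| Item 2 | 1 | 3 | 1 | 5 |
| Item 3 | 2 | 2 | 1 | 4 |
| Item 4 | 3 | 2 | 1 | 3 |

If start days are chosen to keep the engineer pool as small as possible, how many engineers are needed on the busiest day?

5

Early-start (Item 1@1, Item 2@1, Item 3@1, Item 4@1) gives peak 10: d1:10  d2:7  d3:5  d4:0  d5:0  d6:0.
Shift Item 2→4, Item 4→3.
Schedule Item 1@1, Item 2@4, Item 3@1, Item 4@3: d1:5  d2:5  d3:5  d4:5  d5:2  d6:0 — peak 5.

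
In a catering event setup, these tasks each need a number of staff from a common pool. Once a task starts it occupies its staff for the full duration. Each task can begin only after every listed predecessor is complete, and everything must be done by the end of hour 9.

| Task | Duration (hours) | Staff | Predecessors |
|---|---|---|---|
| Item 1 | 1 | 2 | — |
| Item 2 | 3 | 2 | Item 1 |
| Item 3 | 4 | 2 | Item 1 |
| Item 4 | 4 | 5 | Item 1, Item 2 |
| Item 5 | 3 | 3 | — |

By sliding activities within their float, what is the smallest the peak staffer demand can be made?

7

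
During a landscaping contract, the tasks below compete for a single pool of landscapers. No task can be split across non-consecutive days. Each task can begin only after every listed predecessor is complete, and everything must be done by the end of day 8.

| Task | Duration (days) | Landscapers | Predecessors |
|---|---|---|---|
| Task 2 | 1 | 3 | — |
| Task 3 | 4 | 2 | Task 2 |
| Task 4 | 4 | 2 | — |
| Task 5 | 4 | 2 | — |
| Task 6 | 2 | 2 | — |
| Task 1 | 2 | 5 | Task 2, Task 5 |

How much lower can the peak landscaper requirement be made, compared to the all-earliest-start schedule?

3

Early-start peak: d1:9  d2:8  d3:6  d4:6  d5:7  d6:5  d7:0  d8:0 ⇒ 9.
Leveled (Task 2@1, Task 3@2, Task 4@1, Task 5@2, Task 6@5, Task 1@7): d1:5  d2:6  d3:6  d4:6  d5:6  d6:2  d7:5  d8:5 ⇒ 6.
Reduction 9 − 6 = 3.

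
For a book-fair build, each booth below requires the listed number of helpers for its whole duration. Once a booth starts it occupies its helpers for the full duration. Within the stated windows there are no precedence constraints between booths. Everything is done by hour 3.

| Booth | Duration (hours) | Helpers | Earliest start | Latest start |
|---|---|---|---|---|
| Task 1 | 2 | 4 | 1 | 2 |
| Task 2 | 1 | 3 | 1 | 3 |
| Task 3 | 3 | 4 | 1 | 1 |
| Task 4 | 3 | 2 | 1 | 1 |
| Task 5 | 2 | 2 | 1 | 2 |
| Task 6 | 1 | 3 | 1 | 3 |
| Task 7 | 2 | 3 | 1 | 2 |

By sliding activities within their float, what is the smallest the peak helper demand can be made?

Early-start (Task 1@1, Task 2@1, Task 3@1, Task 4@1, Task 5@1, Task 6@1, Task 7@1) gives peak 21: h1:21  h2:15  h3:6.
Shift Task 6→3, Task 7→2.
Schedule Task 1@1, Task 2@1, Task 3@1, Task 4@1, Task 5@1, Task 6@3, Task 7@2: h1:15  h2:15  h3:12 — peak 15.

15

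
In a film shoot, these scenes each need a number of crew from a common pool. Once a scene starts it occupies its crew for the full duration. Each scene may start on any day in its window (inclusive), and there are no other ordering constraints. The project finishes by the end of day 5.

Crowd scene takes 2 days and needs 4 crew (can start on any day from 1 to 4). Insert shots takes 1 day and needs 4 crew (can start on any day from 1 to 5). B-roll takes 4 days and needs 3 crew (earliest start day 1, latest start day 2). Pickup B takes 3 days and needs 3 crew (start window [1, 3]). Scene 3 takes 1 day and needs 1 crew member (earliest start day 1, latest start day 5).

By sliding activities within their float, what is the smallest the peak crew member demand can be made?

Early-start (Crowd scene@1, Insert shots@1, B-roll@1, Pickup B@1, Scene 3@1) gives peak 15: d1:15  d2:10  d3:6  d4:3  d5:0.
Shift Insert shots→5, Pickup B→3, Scene 3→3.
Schedule Crowd scene@1, Insert shots@5, B-roll@1, Pickup B@3, Scene 3@3: d1:7  d2:7  d3:7  d4:6  d5:7 — peak 7.
Total crew member-days = 34 over 5 days ⇒ peak ≥ ⌈34/5⌉ = 7, so 7 is optimal.

7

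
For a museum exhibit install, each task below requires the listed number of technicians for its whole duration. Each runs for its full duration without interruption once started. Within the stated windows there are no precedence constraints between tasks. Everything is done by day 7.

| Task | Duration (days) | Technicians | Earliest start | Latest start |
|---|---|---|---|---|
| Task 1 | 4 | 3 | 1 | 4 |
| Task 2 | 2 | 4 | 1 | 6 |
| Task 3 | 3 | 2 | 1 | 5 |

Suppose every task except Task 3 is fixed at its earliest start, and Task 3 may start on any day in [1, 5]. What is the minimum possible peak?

Task 3@1: d1:9  d2:9  d3:5  d4:3  d5:0  d6:0  d7:0 → peak 9
Task 3@2: d1:7  d2:9  d3:5  d4:5  d5:0  d6:0  d7:0 → peak 9
Task 3@3: d1:7  d2:7  d3:5  d4:5  d5:2  d6:0  d7:0 → peak 7
Task 3@4: d1:7  d2:7  d3:3  d4:5  d5:2  d6:2  d7:0 → peak 7
Task 3@5: d1:7  d2:7  d3:3  d4:3  d5:2  d6:2  d7:2 → peak 7
Best is Task 3@3, peak 7.

7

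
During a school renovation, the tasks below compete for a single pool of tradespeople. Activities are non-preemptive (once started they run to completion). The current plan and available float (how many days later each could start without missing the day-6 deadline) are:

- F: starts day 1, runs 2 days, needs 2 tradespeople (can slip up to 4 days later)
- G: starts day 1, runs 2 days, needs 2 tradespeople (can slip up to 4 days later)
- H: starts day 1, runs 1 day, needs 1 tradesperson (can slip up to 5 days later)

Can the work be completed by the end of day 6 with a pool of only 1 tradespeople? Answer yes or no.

Total tradesperson-days = 9; over 6 days the average is 9/6 > 1, so some day must exceed 1.

no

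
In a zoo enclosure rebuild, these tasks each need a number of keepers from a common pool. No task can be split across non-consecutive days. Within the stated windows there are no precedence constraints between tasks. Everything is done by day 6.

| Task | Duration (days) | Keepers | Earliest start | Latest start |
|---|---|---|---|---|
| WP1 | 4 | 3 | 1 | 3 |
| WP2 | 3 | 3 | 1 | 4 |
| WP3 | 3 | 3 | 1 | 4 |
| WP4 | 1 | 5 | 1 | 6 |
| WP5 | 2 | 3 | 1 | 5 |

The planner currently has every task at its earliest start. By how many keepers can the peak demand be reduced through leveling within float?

8

Early-start peak: d1:17  d2:12  d3:9  d4:3  d5:0  d6:0 ⇒ 17.
Leveled (WP1@1, WP2@1, WP3@1, WP4@4, WP5@5): d1:9  d2:9  d3:9  d4:8  d5:3  d6:3 ⇒ 9.
Reduction 17 − 9 = 8.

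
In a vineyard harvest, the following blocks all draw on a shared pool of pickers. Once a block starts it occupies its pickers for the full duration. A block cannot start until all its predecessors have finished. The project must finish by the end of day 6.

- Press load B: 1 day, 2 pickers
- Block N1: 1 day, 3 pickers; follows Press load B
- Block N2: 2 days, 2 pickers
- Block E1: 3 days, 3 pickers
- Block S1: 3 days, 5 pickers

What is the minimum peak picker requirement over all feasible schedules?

Early-start (Press load B@1, Block N1@2, Block N2@1, Block E1@1, Block S1@1) gives peak 13: d1:12  d2:13  d3:8  d4:0  d5:0  d6:0.
Shift Block N2→3, Block S1→4.
Schedule Press load B@1, Block N1@2, Block N2@3, Block E1@1, Block S1@4: d1:5  d2:6  d3:5  d4:7  d5:5  d6:5 — peak 7.

7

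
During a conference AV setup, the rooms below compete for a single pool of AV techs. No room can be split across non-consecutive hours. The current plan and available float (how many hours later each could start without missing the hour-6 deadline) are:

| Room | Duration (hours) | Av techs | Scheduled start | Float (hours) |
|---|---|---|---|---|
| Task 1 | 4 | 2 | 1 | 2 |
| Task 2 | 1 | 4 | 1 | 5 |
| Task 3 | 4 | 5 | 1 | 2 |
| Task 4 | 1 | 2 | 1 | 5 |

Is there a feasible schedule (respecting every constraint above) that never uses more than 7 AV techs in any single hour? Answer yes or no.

yes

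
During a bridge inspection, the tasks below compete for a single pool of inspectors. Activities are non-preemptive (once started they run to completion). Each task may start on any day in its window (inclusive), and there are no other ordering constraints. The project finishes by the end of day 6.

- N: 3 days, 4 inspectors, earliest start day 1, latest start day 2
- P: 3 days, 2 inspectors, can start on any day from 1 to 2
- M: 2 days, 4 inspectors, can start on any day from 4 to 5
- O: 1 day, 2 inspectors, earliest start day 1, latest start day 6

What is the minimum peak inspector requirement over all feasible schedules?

Early-start (N@1, P@1, M@4, O@1) gives peak 8: d1:8  d2:6  d3:6  d4:4  d5:4  d6:0.
Shift O→4.
Schedule N@1, P@1, M@4, O@4: d1:6  d2:6  d3:6  d4:6  d5:4  d6:0 — peak 6.

6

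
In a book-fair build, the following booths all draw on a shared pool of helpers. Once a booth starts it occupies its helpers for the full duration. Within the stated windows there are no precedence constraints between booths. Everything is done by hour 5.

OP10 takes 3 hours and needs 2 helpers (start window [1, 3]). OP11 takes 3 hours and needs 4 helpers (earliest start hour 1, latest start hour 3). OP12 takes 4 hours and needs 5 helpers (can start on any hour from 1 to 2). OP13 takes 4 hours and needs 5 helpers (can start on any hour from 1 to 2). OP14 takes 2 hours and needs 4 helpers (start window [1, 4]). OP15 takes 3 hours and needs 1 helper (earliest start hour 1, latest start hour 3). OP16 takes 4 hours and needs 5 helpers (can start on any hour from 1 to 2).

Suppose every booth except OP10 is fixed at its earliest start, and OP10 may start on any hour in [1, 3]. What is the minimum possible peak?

OP10@1: h1:26  h2:26  h3:22  h4:15  h5:0 → peak 26
OP10@2: h1:24  h2:26  h3:22  h4:17  h5:0 → peak 26
OP10@3: h1:24  h2:24  h3:22  h4:17  h5:2 → peak 24
Best is OP10@3, peak 24.

24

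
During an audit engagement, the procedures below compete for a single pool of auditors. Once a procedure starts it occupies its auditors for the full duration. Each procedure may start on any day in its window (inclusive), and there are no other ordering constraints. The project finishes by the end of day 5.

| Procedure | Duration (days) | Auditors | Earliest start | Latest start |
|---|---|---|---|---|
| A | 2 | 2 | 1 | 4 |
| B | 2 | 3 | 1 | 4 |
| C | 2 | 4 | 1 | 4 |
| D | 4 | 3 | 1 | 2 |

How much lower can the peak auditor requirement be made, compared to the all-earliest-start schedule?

Early-start peak: d1:12  d2:12  d3:3  d4:3  d5:0 ⇒ 12.
Leveled (A@1, B@1, C@3, D@1): d1:8  d2:8  d3:7  d4:7  d5:0 ⇒ 8.
Reduction 12 − 8 = 4.

4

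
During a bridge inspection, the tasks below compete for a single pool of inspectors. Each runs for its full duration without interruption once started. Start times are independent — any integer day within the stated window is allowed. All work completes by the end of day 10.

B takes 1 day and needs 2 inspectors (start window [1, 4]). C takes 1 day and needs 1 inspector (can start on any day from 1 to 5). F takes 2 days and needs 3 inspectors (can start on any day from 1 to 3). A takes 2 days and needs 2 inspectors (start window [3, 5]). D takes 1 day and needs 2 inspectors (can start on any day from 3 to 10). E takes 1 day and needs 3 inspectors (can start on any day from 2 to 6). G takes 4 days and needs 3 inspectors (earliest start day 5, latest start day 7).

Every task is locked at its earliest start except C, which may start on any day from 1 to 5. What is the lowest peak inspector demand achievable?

6

C@1: d1:6  d2:6  d3:4  d4:2  d5:3  d6:3  d7:3  d8:3  d9:0  d10:0 → peak 6
C@2: d1:5  d2:7  d3:4  d4:2  d5:3  d6:3  d7:3  d8:3  d9:0  d10:0 → peak 7
C@3: d1:5  d2:6  d3:5  d4:2  d5:3  d6:3  d7:3  d8:3  d9:0  d10:0 → peak 6
C@4: d1:5  d2:6  d3:4  d4:3  d5:3  d6:3  d7:3  d8:3  d9:0  d10:0 → peak 6
C@5: d1:5  d2:6  d3:4  d4:2  d5:4  d6:3  d7:3  d8:3  d9:0  d10:0 → peak 6
Best is C@1, peak 6.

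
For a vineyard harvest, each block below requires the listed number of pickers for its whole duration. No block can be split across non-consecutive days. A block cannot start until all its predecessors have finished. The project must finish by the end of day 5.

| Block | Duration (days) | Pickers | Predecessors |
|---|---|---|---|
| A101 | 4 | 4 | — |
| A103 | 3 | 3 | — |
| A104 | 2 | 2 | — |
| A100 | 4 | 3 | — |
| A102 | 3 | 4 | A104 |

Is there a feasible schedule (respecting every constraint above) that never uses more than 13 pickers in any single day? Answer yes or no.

no

The minimum achievable peak is 14; 13 < 14, so no feasible schedule stays within the cap.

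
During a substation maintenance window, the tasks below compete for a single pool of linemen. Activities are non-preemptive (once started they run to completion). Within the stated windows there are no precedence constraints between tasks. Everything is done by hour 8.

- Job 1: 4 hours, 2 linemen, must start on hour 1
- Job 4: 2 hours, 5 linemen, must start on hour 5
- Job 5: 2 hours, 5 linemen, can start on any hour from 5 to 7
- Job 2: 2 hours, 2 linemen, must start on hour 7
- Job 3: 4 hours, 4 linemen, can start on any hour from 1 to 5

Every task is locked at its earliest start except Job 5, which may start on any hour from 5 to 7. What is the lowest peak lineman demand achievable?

Job 5@5: h1:6  h2:6  h3:6  h4:6  h5:10  h6:10  h7:2  h8:2 → peak 10
Job 5@6: h1:6  h2:6  h3:6  h4:6  h5:5  h6:10  h7:7  h8:2 → peak 10
Job 5@7: h1:6  h2:6  h3:6  h4:6  h5:5  h6:5  h7:7  h8:7 → peak 7
Best is Job 5@7, peak 7.

7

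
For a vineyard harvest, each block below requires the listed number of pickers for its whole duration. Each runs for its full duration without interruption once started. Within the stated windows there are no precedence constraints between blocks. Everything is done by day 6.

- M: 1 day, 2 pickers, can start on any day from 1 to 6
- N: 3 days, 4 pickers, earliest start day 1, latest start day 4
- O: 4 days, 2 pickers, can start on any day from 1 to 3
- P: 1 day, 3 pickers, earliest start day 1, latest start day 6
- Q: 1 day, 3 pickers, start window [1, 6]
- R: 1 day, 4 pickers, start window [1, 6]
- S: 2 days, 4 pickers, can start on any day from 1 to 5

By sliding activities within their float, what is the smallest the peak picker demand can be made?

8

Early-start (M@1, N@1, O@1, P@1, Q@1, R@1, S@1) gives peak 22: d1:22  d2:10  d3:6  d4:2  d5:0  d6:0.
Shift P→4, Q→4, R→5, S→5.
Schedule M@1, N@1, O@1, P@4, Q@4, R@5, S@5: d1:8  d2:6  d3:6  d4:8  d5:8  d6:4 — peak 8.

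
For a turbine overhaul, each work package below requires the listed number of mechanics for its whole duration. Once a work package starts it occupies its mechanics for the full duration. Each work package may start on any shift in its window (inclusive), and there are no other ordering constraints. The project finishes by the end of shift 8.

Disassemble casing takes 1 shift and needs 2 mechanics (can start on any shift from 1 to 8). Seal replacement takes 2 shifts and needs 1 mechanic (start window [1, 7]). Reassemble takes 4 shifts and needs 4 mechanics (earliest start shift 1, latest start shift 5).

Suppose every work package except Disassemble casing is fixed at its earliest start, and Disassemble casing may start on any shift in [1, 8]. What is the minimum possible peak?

Disassemble casing@1: s1:7  s2:5  s3:4  s4:4  s5:0  s6:0  s7:0  s8:0 → peak 7
Disassemble casing@2: s1:5  s2:7  s3:4  s4:4  s5:0  s6:0  s7:0  s8:0 → peak 7
Disassemble casing@3: s1:5  s2:5  s3:6  s4:4  s5:0  s6:0  s7:0  s8:0 → peak 6
Disassemble casing@4: s1:5  s2:5  s3:4  s4:6  s5:0  s6:0  s7:0  s8:0 → peak 6
Disassemble casing@5: s1:5  s2:5  s3:4  s4:4  s5:2  s6:0  s7:0  s8:0 → peak 5
Disassemble casing@6: s1:5  s2:5  s3:4  s4:4  s5:0  s6:2  s7:0  s8:0 → peak 5
Disassemble casing@7: s1:5  s2:5  s3:4  s4:4  s5:0  s6:0  s7:2  s8:0 → peak 5
Disassemble casing@8: s1:5  s2:5  s3:4  s4:4  s5:0  s6:0  s7:0  s8:2 → peak 5
Best is Disassemble casing@5, peak 5.

5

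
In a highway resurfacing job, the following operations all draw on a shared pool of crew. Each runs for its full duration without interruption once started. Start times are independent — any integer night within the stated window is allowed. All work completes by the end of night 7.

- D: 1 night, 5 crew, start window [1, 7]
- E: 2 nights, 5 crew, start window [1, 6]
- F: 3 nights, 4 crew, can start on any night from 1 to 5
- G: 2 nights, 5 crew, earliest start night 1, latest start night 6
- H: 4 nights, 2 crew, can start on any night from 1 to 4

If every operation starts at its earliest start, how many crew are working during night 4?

2

At early start, night 4 has: H.
Demand: 2 = 2.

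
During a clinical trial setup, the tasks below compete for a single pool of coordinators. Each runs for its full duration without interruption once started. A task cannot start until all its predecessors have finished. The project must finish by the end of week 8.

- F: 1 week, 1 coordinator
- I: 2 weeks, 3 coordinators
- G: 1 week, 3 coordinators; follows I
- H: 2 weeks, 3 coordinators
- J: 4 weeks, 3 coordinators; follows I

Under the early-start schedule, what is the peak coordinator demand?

Early-start schedule: F@1, I@1, G@3, H@1, J@3.
Load per week: week 1: 7, week 2: 6, week 3: 6, week 4: 3, week 5: 3, week 6: 3, week 7: 0, week 8: 0.
Peak is 7.

7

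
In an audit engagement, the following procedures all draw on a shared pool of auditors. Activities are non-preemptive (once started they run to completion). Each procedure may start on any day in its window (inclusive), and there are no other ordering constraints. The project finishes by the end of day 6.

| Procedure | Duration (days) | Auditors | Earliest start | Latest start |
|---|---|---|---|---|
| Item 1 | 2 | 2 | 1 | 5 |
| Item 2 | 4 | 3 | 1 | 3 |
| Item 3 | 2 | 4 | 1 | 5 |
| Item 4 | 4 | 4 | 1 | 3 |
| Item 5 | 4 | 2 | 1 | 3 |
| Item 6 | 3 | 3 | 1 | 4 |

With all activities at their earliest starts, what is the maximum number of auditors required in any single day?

18

Early-start schedule: Item 1@1, Item 2@1, Item 3@1, Item 4@1, Item 5@1, Item 6@1.
Load per day: day 1: 18, day 2: 18, day 3: 12, day 4: 9, day 5: 0, day 6: 0.
Peak is 18.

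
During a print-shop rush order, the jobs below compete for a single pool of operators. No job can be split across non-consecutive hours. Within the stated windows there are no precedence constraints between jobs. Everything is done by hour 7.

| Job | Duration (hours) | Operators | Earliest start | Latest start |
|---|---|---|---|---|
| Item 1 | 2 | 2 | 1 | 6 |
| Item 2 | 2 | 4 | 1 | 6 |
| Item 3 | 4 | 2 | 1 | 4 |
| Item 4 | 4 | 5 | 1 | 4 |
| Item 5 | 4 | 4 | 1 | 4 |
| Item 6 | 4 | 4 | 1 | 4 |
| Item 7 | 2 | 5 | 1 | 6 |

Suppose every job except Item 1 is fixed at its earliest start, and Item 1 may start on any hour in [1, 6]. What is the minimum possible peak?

24

Item 1@1: h1:26  h2:26  h3:15  h4:15  h5:0  h6:0  h7:0 → peak 26
Item 1@2: h1:24  h2:26  h3:17  h4:15  h5:0  h6:0  h7:0 → peak 26
Item 1@3: h1:24  h2:24  h3:17  h4:17  h5:0  h6:0  h7:0 → peak 24
Item 1@4: h1:24  h2:24  h3:15  h4:17  h5:2  h6:0  h7:0 → peak 24
Item 1@5: h1:24  h2:24  h3:15  h4:15  h5:2  h6:2  h7:0 → peak 24
Item 1@6: h1:24  h2:24  h3:15  h4:15  h5:0  h6:2  h7:2 → peak 24
Best is Item 1@3, peak 24.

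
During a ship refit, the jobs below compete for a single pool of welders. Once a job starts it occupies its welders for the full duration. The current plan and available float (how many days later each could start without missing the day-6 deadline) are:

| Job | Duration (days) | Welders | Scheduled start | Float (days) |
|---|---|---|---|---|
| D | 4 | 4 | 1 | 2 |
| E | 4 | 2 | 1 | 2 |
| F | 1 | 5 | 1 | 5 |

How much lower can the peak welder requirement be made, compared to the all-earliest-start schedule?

5

Early-start peak: d1:11  d2:6  d3:6  d4:6  d5:0  d6:0 ⇒ 11.
Leveled (D@1, E@1, F@5): d1:6  d2:6  d3:6  d4:6  d5:5  d6:0 ⇒ 6.
Reduction 11 − 6 = 5.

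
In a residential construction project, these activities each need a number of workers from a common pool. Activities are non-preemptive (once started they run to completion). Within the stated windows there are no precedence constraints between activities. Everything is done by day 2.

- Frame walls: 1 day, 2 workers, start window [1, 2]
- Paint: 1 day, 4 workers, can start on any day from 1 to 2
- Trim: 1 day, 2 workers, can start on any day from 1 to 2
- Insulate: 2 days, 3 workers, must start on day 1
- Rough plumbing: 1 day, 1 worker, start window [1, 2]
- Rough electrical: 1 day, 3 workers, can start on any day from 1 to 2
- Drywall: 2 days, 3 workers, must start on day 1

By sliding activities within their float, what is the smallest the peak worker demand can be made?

12

Early-start (Frame walls@1, Paint@1, Trim@1, Insulate@1, Rough plumbing@1, Rough electrical@1, Drywall@1) gives peak 18: d1:18  d2:6.
Shift Trim→2, Rough plumbing→2, Rough electrical→2.
Schedule Frame walls@1, Paint@1, Trim@2, Insulate@1, Rough plumbing@2, Rough electrical@2, Drywall@1: d1:12  d2:12 — peak 12.
Total worker-days = 24 over 2 days ⇒ peak ≥ ⌈24/2⌉ = 12, so 12 is optimal.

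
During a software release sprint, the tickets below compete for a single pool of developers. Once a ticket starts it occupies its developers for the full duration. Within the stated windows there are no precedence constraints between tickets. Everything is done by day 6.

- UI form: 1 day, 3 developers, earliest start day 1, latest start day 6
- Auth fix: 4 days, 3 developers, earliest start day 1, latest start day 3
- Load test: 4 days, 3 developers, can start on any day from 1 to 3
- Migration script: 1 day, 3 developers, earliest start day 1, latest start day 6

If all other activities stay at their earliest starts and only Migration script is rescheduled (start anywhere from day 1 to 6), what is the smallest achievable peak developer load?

9

Migration script@1: d1:12  d2:6  d3:6  d4:6  d5:0  d6:0 → peak 12
Migration script@2: d1:9  d2:9  d3:6  d4:6  d5:0  d6:0 → peak 9
Migration script@3: d1:9  d2:6  d3:9  d4:6  d5:0  d6:0 → peak 9
Migration script@4: d1:9  d2:6  d3:6  d4:9  d5:0  d6:0 → peak 9
Migration script@5: d1:9  d2:6  d3:6  d4:6  d5:3  d6:0 → peak 9
Migration script@6: d1:9  d2:6  d3:6  d4:6  d5:0  d6:3 → peak 9
Best is Migration script@2, peak 9.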